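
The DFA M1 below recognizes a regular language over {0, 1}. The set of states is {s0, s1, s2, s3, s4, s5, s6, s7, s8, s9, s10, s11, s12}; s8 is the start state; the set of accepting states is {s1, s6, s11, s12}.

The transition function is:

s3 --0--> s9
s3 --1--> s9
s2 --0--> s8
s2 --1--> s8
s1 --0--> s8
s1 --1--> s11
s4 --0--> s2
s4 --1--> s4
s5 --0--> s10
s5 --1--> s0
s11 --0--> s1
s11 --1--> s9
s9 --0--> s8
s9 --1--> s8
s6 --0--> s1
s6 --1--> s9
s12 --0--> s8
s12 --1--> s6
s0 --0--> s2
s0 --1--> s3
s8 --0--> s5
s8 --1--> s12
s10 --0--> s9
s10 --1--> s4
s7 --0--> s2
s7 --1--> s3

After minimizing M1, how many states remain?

Reachable states from the start: {s0,s1,s2,s3,s4,s5,s6,s8,s9,s10,s11,s12}. Unreachable: {s7} — drop them.
P0 = {s1,s6,s11,s12} | {s0,s2,s3,s4,s5,s8,s9,s10}.
On input 0, block {s1,s6,s11,s12} splits into {s1,s12} and {s6,s11}.
On input 1, block {s0,s2,s3,s4,s5,s8,s9,s10} splits into {s0,s2,s3,s4,s5,s9,s10} and {s8}.
Refine {s0,s2,s3,s4,s5,s9,s10} on symbol 0: members go to different blocks, giving {s0,s3,s4,s5,s10} and {s2,s9}.
Split {s0,s3,s4,s5,s10} by δ(·,0) → {s0,s3,s4,s10} and {s5}.
Split {s0,s3,s4,s10} by δ(·,1) → {s0,s4,s10} and {s3}.
On input 1, block {s0,s4,s10} splits into {s4,s10} and {s0}.
The partition is now stable with 8 blocks: {s1,s12} | {s4,s10} | {s6,s11} | {s8} | {s2,s9} | {s5} | {s3} | {s0}.

8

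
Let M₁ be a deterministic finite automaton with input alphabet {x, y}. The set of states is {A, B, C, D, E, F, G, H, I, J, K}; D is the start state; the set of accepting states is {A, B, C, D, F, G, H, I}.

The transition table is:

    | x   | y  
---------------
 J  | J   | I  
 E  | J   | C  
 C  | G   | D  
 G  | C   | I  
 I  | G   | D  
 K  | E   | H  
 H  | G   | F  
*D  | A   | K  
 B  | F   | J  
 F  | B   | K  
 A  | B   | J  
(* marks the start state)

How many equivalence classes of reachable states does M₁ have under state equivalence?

4

P0 = {A,B,C,D,F,G,H,I} | {E,J,K}.
Split {A,B,C,D,F,G,H,I} by δ(·,y) → {A,B,D,F} and {C,G,H,I}.
On input y, block {C,G,H,I} splits into {C,H,I} and {G}.
The partition is now stable with 4 blocks: {A,B,D,F} | {E,J,K} | {C,H,I} | {G}.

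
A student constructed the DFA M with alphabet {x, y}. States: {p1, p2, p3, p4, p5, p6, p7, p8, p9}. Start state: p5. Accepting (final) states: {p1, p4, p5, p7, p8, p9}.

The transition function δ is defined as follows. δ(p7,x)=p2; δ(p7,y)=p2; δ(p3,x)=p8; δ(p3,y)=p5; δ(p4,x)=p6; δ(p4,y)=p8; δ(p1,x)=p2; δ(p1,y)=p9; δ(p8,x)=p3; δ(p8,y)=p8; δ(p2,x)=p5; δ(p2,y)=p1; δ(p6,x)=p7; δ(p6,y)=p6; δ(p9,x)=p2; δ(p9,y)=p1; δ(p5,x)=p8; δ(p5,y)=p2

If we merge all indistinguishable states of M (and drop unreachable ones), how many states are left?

First remove the unreachable states {p4,p6,p7}; 6 states remain.
P0 = {p1,p5,p8,p9} | {p2,p3}.
Refine {p1,p5,p8,p9} on symbol x: members go to different blocks, giving {p1,p8,p9} and {p5}.
On input x, block {p2,p3} splits into {p2} and {p3}.
Split {p1,p8,p9} by δ(·,x) → {p1,p9} and {p8}.
No further refinement is possible. Final partition (5 blocks): {p1,p9} | {p2} | {p5} | {p3} | {p8}.

5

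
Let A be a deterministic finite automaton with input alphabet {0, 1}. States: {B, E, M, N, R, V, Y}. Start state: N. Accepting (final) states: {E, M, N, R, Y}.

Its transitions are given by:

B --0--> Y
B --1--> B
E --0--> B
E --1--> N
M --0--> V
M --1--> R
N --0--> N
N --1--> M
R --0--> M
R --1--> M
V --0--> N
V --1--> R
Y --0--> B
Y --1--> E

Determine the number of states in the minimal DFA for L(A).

States {B,E,Y} cannot be reached from the start state, so discard them.
P0 = {M,N,R} | {V}.
Refine {M,N,R} on symbol 0: members go to different blocks, giving {N,R} and {M}.
Refine {N,R} on symbol 0: members go to different blocks, giving {N} and {R}.
No further refinement is possible. Final partition (4 blocks): {N} | {V} | {M} | {R}.

4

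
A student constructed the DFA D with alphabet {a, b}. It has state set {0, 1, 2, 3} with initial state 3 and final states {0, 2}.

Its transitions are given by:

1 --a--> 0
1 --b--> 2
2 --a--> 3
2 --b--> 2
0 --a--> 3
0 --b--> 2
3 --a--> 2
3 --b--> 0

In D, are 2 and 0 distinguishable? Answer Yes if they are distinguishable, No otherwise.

No

States {1} cannot be reached from the start state, so discard them.
Start with accepting vs non-accepting: {0,2} | {3}.
Stable partition: {0,2} | {3} — 2 equivalence classes.
2 and 0 lie in the same block of the stable partition, so they are equivalent — no string distinguishes them.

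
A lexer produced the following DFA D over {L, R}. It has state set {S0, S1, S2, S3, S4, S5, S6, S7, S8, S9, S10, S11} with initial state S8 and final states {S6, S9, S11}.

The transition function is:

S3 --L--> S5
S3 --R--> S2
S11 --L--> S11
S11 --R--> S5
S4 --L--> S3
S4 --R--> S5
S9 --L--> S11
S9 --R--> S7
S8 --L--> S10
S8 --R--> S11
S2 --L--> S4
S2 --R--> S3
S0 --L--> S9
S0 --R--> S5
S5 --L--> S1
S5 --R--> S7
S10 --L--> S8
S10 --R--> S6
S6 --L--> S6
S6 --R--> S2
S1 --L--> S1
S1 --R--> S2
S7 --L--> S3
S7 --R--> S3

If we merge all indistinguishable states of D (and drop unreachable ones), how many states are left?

Reachable states from the start: {S1,S2,S3,S4,S5,S6,S7,S8,S10,S11}. Unreachable: {S0,S9} — drop them.
Initial partition by acceptance: {S6,S11} | {S1,S2,S3,S4,S5,S7,S8,S10}.
Refine {S1,S2,S3,S4,S5,S7,S8,S10} on symbol R: members go to different blocks, giving {S1,S2,S3,S4,S5,S7} and {S8,S10}.
No further refinement is possible. Final partition (3 blocks): {S6,S11} | {S1,S2,S3,S4,S5,S7} | {S8,S10}.

3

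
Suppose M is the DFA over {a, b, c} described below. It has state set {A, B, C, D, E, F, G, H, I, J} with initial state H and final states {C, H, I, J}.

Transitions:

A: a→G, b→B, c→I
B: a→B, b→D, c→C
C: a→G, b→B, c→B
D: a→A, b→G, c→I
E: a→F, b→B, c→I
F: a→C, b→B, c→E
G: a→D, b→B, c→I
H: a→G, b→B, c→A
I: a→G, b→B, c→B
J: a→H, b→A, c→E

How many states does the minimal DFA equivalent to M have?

2

States {E,F,J} cannot be reached from the start state, so discard them.
Start with accepting vs non-accepting: {C,H,I} | {A,B,D,G}.
Stable partition: {C,H,I} | {A,B,D,G} — 2 equivalence classes.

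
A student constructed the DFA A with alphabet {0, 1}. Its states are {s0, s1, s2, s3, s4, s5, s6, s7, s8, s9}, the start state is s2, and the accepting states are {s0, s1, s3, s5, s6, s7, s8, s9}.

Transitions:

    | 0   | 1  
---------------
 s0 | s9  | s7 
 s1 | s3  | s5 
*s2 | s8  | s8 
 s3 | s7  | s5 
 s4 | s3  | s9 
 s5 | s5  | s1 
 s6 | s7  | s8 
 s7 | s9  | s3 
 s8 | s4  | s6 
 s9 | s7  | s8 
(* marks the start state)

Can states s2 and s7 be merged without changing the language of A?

Reachable states from the start: {s1,s2,s3,s4,s5,s6,s7,s8,s9}. Unreachable: {s0} — drop them.
Start with accepting vs non-accepting: {s1,s3,s5,s6,s7,s8,s9} | {s2,s4}.
Refine {s1,s3,s5,s6,s7,s8,s9} on symbol 0: members go to different blocks, giving {s1,s3,s5,s6,s7,s9} and {s8}.
On input 1, block {s1,s3,s5,s6,s7,s9} splits into {s1,s3,s5,s7} and {s6,s9}.
On input 0, block {s1,s3,s5,s7} splits into {s1,s3,s5} and {s7}.
Refine {s1,s3,s5} on symbol 0: members go to different blocks, giving {s1,s5} and {s3}.
Refine {s1,s5} on symbol 0: members go to different blocks, giving {s1} and {s5}.
Refine {s2,s4} on symbol 0: members go to different blocks, giving {s2} and {s4}.
Stable partition: {s1} | {s2} | {s8} | {s6,s9} | {s7} | {s3} | {s5} | {s4} — 8 equivalence classes.
s2 and s7 end up in different blocks, so they are distinguishable. For instance, the string 'ε' is accepted from only s7.

No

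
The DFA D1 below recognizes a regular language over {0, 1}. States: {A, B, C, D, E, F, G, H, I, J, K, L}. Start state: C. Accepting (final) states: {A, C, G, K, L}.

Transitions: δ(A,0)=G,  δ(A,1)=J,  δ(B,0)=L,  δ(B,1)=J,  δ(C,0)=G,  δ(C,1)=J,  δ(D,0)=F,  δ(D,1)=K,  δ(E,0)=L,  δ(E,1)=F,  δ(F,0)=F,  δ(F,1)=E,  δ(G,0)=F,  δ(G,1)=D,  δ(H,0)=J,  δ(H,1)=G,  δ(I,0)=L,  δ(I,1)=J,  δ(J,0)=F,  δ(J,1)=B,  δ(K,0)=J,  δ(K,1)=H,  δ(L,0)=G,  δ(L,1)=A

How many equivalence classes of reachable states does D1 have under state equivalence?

6

Reachable states from the start: {A,B,C,D,E,F,G,H,J,K,L}. Unreachable: {I} — drop them.
Start with accepting vs non-accepting: {A,C,G,K,L} | {B,D,E,F,H,J}.
Refine {A,C,G,K,L} on symbol 0: members go to different blocks, giving {A,C,L} and {G,K}.
On input 1, block {A,C,L} splits into {A,C} and {L}.
Refine {B,D,E,F,H,J} on symbol 0: members go to different blocks, giving {D,F,H,J} and {B,E}.
Split {D,F,H,J} by δ(·,1) → {D,H} and {F,J}.
The partition is now stable with 6 blocks: {A,C} | {D,H} | {G,K} | {L} | {B,E} | {F,J}.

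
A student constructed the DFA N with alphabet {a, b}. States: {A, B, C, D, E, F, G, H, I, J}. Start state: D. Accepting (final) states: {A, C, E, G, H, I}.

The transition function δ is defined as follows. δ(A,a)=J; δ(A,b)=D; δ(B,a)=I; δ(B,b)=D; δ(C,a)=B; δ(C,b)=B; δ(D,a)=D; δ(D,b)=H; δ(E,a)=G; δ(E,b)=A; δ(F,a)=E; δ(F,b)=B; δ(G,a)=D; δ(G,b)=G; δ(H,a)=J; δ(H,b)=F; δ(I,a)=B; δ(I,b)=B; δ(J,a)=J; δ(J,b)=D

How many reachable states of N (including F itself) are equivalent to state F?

First remove the unreachable states {C}; 9 states remain.
Initial partition by acceptance: {A,E,G,H,I} | {B,D,F,J}.
On input a, block {A,E,G,H,I} splits into {A,G,H,I} and {E}.
Refine {A,G,H,I} on symbol b: members go to different blocks, giving {A,H,I} and {G}.
Split {B,D,F,J} by δ(·,a) → {D,J} and {B} and {F}.
Refine {A,H,I} on symbol a: members go to different blocks, giving {A,H} and {I}.
On input b, block {A,H} splits into {A} and {H}.
Refine {D,J} on symbol b: members go to different blocks, giving {D} and {J}.
The partition is now stable with 9 blocks: {A} | {D} | {E} | {G} | {B} | {F} | {I} | {H} | {J}.
The equivalence class containing F is {F}, of size 1.

1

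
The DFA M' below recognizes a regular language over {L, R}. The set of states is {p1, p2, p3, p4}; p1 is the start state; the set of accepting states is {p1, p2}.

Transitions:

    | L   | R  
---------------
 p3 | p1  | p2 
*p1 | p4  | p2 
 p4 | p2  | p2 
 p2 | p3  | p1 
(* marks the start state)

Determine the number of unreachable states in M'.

0

Exploring from p1, all states are eventually visited, so none are unreachable.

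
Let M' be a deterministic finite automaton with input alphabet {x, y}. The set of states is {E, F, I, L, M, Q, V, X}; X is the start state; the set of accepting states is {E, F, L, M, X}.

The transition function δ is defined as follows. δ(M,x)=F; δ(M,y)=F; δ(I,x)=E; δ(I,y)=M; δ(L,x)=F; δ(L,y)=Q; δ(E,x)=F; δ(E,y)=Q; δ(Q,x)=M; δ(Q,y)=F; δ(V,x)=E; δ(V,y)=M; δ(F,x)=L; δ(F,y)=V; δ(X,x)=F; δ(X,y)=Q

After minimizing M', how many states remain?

First remove the unreachable states {I}; 7 states remain.
Initial partition by acceptance: {E,F,L,M,X} | {Q,V}.
On input y, block {E,F,L,M,X} splits into {E,F,L,X} and {M}.
On input x, block {Q,V} splits into {Q} and {V}.
Refine {E,F,L,X} on symbol y: members go to different blocks, giving {E,L,X} and {F}.
Stable partition: {E,L,X} | {Q} | {M} | {V} | {F} — 5 equivalence classes.

5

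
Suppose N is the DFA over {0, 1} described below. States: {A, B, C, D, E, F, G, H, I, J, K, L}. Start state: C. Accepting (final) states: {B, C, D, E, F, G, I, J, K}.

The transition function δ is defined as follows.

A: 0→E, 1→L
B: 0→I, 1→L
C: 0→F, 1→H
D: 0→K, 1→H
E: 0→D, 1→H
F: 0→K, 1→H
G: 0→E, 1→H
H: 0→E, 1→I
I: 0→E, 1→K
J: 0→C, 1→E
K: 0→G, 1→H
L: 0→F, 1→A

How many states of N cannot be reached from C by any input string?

Starting at C and following transitions, the reachable set is {C, D, E, F, G, H, I, K}. That leaves A, B, J, L unreachable — 4 in total.

4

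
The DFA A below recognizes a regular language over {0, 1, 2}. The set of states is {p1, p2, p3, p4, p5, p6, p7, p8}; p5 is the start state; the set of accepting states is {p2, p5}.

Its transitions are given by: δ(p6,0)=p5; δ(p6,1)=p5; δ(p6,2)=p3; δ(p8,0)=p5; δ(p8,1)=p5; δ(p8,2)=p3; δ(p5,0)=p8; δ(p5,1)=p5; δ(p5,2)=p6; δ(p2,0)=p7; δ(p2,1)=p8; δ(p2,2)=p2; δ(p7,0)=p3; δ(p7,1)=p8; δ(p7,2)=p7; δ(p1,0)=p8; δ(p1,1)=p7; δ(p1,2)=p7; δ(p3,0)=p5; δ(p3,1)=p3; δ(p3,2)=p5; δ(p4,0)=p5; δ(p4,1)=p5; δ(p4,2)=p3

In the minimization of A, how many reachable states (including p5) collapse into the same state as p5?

States {p1,p2,p4,p7} cannot be reached from the start state, so discard them.
Start with accepting vs non-accepting: {p5} | {p3,p6,p8}.
On input 1, block {p3,p6,p8} splits into {p6,p8} and {p3}.
No further refinement is possible. Final partition (3 blocks): {p5} | {p6,p8} | {p3}.
State p5 belongs to the block {p5}, which has 1 states.

1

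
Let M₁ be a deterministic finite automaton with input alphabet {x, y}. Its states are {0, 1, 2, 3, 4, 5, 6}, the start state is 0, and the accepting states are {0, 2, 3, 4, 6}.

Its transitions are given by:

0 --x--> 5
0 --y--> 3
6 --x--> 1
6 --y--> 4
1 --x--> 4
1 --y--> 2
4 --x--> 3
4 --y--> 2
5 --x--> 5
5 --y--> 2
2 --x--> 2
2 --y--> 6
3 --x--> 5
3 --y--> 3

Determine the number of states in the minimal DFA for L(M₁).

Initial partition by acceptance: {0,2,3,4,6} | {1,5}.
Split {0,2,3,4,6} by δ(·,x) → {0,3,6} and {2,4}.
Split {0,3,6} by δ(·,y) → {0,3} and {6}.
On input x, block {1,5} splits into {1} and {5}.
Refine {2,4} on symbol x: members go to different blocks, giving {2} and {4}.
Stable partition: {0,3} | {1} | {2} | {6} | {5} | {4} — 6 equivalence classes.

6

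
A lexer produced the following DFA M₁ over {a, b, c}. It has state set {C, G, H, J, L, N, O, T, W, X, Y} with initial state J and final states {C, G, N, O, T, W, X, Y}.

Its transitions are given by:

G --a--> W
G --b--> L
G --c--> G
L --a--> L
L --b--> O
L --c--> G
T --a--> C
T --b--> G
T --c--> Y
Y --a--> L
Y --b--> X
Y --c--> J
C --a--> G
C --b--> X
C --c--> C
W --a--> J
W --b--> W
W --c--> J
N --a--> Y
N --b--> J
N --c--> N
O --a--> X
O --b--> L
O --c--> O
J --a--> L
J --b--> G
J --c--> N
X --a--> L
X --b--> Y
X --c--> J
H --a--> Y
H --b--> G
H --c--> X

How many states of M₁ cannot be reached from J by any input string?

3

BFS from J reaches {G, J, L, N, O, W, X, Y}; the 3 state(s) C, H, T are never visited.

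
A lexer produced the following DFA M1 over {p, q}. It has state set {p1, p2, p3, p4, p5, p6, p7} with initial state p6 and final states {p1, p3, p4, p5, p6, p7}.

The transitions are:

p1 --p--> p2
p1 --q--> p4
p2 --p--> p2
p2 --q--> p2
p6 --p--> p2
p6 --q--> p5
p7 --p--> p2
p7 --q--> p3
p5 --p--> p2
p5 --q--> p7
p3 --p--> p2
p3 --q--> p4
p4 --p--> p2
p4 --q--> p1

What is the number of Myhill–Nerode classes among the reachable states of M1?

2

P0 = {p1,p3,p4,p5,p6,p7} | {p2}.
No further refinement is possible. Final partition (2 blocks): {p1,p3,p4,p5,p6,p7} | {p2}.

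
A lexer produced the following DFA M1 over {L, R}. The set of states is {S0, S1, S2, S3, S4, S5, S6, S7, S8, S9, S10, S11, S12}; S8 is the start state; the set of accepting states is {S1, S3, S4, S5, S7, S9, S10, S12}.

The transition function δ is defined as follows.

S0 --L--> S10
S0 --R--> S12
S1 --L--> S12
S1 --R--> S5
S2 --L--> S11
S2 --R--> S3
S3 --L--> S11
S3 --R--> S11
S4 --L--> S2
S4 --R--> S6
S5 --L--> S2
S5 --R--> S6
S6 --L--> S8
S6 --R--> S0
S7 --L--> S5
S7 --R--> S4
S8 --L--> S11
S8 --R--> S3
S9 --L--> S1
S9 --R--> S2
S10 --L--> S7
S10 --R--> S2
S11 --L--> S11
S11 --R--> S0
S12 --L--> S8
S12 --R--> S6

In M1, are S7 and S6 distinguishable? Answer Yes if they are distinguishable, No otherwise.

States {S1,S9} cannot be reached from the start state, so discard them.
P0 = {S3,S4,S5,S7,S10,S12} | {S0,S2,S6,S8,S11}.
Refine {S3,S4,S5,S7,S10,S12} on symbol L: members go to different blocks, giving {S3,S4,S5,S12} and {S7,S10}.
On input L, block {S0,S2,S6,S8,S11} splits into {S2,S6,S8,S11} and {S0}.
Refine {S2,S6,S8,S11} on symbol R: members go to different blocks, giving {S2,S8} and {S6,S11}.
Refine {S3,S4,S5,S12} on symbol L: members go to different blocks, giving {S4,S5,S12} and {S3}.
Refine {S7,S10} on symbol L: members go to different blocks, giving {S7} and {S10}.
Split {S6,S11} by δ(·,L) → {S6} and {S11}.
Stable partition: {S4,S5,S12} | {S2,S8} | {S7} | {S0} | {S6} | {S3} | {S10} | {S11} — 8 equivalence classes.
S7 and S6 end up in different blocks, so they are distinguishable. For instance, the string 'ε' is accepted from only S7.

Yes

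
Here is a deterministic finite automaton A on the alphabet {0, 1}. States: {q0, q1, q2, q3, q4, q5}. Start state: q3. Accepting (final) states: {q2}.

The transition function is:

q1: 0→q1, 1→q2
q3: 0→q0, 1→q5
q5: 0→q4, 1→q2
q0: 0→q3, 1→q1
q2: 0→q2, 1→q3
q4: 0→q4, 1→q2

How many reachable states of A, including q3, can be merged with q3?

2

All states are reachable from the start state.
Initial partition by acceptance: {q2} | {q0,q1,q3,q4,q5}.
Refine {q0,q1,q3,q4,q5} on symbol 1: members go to different blocks, giving {q1,q4,q5} and {q0,q3}.
The partition is now stable with 3 blocks: {q2} | {q1,q4,q5} | {q0,q3}.
The equivalence class containing q3 is {q0,q3}, of size 2.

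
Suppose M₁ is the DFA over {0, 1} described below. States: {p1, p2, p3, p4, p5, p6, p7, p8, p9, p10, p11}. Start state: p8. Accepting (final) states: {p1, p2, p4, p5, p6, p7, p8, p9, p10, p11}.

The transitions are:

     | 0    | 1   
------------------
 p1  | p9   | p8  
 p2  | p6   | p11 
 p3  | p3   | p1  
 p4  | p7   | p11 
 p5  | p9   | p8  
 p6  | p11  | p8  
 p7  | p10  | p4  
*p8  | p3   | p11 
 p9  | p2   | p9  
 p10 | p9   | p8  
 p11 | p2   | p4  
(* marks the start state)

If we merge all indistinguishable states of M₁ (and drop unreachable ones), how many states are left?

5

Reachable states from the start: {p1,p2,p3,p4,p6,p7,p8,p9,p10,p11}. Unreachable: {p5} — drop them.
Start with accepting vs non-accepting: {p1,p2,p4,p6,p7,p8,p9,p10,p11} | {p3}.
On input 0, block {p1,p2,p4,p6,p7,p8,p9,p10,p11} splits into {p1,p2,p4,p6,p7,p9,p10,p11} and {p8}.
Split {p1,p2,p4,p6,p7,p9,p10,p11} by δ(·,1) → {p2,p4,p7,p9,p11} and {p1,p6,p10}.
On input 0, block {p2,p4,p7,p9,p11} splits into {p4,p9,p11} and {p2,p7}.
Stable partition: {p4,p9,p11} | {p3} | {p8} | {p1,p6,p10} | {p2,p7} — 5 equivalence classes.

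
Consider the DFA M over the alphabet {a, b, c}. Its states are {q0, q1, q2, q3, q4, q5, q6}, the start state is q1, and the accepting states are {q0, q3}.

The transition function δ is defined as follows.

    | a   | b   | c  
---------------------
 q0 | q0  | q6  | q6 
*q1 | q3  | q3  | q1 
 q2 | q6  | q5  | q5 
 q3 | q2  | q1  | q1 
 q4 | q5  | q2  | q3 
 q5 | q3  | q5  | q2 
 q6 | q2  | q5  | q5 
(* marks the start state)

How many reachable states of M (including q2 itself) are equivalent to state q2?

2

First remove the unreachable states {q0,q4}; 5 states remain.
Start with accepting vs non-accepting: {q3} | {q1,q2,q5,q6}.
Split {q1,q2,q5,q6} by δ(·,a) → {q1,q5} and {q2,q6}.
On input b, block {q1,q5} splits into {q1} and {q5}.
No further refinement is possible. Final partition (4 blocks): {q3} | {q1} | {q2,q6} | {q5}.
State q2 belongs to the block {q2,q6}, which has 2 states.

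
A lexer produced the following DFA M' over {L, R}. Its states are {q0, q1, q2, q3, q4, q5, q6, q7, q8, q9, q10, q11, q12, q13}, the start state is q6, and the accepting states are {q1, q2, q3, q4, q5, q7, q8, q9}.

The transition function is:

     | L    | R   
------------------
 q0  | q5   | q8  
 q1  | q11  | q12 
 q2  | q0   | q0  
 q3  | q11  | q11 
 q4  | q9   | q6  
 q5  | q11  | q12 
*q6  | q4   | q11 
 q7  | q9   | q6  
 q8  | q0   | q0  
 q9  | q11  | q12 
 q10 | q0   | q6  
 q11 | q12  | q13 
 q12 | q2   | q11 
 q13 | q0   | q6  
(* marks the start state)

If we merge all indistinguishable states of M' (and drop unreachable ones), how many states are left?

8

Reachable states from the start: {q0,q2,q4,q5,q6,q8,q9,q11,q12,q13}. Unreachable: {q1,q3,q7,q10} — drop them.
Start with accepting vs non-accepting: {q2,q4,q5,q8,q9} | {q0,q6,q11,q12,q13}.
Refine {q2,q4,q5,q8,q9} on symbol L: members go to different blocks, giving {q2,q5,q8,q9} and {q4}.
Split {q0,q6,q11,q12,q13} by δ(·,L) → {q0,q12} and {q11,q13} and {q6}.
On input L, block {q2,q5,q8,q9} splits into {q2,q8} and {q5,q9}.
On input L, block {q0,q12} splits into {q0} and {q12}.
Split {q11,q13} by δ(·,L) → {q11} and {q13}.
No further refinement is possible. Final partition (8 blocks): {q2,q8} | {q0} | {q4} | {q11} | {q6} | {q5,q9} | {q12} | {q13}.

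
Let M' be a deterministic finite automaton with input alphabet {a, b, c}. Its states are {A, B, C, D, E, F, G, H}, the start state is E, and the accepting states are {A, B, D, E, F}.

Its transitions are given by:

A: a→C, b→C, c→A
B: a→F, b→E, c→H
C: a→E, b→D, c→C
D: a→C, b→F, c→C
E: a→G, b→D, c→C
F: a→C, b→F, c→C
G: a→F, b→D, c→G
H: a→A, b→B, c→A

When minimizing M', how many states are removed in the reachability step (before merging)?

3

BFS from E reaches {C, D, E, F, G}; the 3 state(s) A, B, H are never visited.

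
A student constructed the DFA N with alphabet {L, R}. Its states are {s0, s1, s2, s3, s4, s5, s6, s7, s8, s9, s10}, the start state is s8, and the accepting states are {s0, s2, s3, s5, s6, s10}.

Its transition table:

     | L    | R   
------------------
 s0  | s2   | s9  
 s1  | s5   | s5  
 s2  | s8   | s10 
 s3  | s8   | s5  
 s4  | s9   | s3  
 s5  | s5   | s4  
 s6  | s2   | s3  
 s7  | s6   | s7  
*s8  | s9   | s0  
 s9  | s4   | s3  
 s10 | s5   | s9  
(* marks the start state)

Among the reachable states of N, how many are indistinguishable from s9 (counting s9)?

2

First remove the unreachable states {s1,s6,s7}; 8 states remain.
P0 = {s0,s2,s3,s5,s10} | {s4,s8,s9}.
On input L, block {s0,s2,s3,s5,s10} splits into {s0,s5,s10} and {s2,s3}.
Refine {s0,s5,s10} on symbol L: members go to different blocks, giving {s5,s10} and {s0}.
Split {s4,s8,s9} by δ(·,R) → {s4,s9} and {s8}.
Stable partition: {s5,s10} | {s4,s9} | {s2,s3} | {s0} | {s8} — 5 equivalence classes.
State s9 belongs to the block {s4,s9}, which has 2 states.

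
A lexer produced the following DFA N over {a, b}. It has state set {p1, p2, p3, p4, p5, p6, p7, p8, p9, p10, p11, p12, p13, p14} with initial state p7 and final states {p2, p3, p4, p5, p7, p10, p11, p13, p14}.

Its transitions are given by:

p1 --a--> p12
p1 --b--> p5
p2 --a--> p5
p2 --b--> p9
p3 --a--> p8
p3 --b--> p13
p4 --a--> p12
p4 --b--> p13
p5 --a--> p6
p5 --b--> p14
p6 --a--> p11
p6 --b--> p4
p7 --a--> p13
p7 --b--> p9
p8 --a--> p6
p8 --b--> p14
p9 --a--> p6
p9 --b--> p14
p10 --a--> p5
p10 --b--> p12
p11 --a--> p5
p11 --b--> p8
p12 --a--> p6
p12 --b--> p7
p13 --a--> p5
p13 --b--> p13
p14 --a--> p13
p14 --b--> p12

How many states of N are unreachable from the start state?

4

No path from p7 leads to p1, p2, p3, p10; the other 10 states are all reachable.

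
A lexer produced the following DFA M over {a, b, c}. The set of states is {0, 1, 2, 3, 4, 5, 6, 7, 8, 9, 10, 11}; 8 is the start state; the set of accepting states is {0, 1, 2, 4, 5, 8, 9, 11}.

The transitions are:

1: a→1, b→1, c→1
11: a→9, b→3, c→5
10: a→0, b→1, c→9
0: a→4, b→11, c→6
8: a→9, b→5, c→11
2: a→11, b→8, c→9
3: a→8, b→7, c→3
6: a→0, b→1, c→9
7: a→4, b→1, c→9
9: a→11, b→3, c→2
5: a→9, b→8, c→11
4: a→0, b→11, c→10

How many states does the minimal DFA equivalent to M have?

6

Every state is reachable, so we keep all 12.
Start with accepting vs non-accepting: {0,1,2,4,5,8,9,11} | {3,6,7,10}.
On input b, block {0,1,2,4,5,8,9,11} splits into {0,1,2,4,5,8} and {9,11}.
Split {0,1,2,4,5,8} by δ(·,a) → {0,1,4} and {2,5,8}.
On input b, block {0,1,4} splits into {0,4} and {1}.
Split {3,6,7,10} by δ(·,a) → {6,7,10} and {3}.
No further refinement is possible. Final partition (6 blocks): {0,4} | {6,7,10} | {9,11} | {2,5,8} | {1} | {3}.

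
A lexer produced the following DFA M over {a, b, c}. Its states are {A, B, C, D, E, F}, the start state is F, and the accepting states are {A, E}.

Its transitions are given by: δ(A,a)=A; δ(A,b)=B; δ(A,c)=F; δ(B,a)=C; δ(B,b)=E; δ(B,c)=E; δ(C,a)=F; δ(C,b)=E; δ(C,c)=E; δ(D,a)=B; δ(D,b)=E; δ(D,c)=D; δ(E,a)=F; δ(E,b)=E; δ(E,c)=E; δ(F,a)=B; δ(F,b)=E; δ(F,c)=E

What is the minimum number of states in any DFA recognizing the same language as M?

States {A,D} cannot be reached from the start state, so discard them.
P0 = {E} | {B,C,F}.
The partition is now stable with 2 blocks: {E} | {B,C,F}.

2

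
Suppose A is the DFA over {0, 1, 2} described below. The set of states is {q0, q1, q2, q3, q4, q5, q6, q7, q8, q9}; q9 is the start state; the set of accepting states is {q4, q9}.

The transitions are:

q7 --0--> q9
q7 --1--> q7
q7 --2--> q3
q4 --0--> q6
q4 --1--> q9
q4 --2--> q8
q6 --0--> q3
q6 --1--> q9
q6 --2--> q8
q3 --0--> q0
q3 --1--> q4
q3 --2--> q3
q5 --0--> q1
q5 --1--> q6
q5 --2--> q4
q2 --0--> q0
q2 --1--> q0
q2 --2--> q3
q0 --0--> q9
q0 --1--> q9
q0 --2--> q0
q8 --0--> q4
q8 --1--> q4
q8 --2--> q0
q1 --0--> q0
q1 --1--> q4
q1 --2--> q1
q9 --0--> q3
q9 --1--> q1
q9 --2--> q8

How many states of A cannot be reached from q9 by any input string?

Starting at q9 and following transitions, the reachable set is {q0, q1, q3, q4, q6, q8, q9}. That leaves q2, q5, q7 unreachable — 3 in total.

3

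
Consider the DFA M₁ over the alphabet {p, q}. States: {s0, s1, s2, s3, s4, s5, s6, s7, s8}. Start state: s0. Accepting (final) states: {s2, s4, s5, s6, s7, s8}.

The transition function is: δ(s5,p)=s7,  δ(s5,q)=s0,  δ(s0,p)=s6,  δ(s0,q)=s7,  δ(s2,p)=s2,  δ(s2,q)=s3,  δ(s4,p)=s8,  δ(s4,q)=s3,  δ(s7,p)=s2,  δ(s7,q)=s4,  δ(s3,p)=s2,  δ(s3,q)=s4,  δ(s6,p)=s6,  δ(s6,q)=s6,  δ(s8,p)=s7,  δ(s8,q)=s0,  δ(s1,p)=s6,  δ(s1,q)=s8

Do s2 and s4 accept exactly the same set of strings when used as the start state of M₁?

No

First remove the unreachable states {s1,s5}; 7 states remain.
Start with accepting vs non-accepting: {s2,s4,s6,s7,s8} | {s0,s3}.
On input q, block {s2,s4,s6,s7,s8} splits into {s2,s4,s8} and {s6,s7}.
Refine {s2,s4,s8} on symbol p: members go to different blocks, giving {s2,s4} and {s8}.
On input p, block {s2,s4} splits into {s2} and {s4}.
Split {s0,s3} by δ(·,p) → {s0} and {s3}.
Split {s6,s7} by δ(·,p) → {s6} and {s7}.
Stable partition: {s2} | {s0} | {s6} | {s8} | {s4} | {s3} | {s7} — 7 equivalence classes.
s2 and s4 end up in different blocks, so they are distinguishable. For instance, the string 'ppq' is accepted from only s4.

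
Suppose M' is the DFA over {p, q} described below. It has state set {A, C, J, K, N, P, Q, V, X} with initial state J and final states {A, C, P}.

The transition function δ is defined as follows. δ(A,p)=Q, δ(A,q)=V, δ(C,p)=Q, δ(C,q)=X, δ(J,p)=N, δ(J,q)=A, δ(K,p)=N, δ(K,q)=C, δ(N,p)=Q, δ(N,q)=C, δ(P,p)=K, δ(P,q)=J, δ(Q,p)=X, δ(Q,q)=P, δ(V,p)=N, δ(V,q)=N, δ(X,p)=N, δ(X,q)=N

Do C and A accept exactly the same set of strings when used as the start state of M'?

Yes

P0 = {A,C,P} | {J,K,N,Q,V,X}.
Refine {J,K,N,Q,V,X} on symbol q: members go to different blocks, giving {J,K,N,Q} and {V,X}.
Split {A,C,P} by δ(·,q) → {A,C} and {P}.
Split {J,K,N,Q} by δ(·,p) → {J,K,N} and {Q}.
Split {J,K,N} by δ(·,p) → {J,K} and {N}.
No further refinement is possible. Final partition (6 blocks): {A,C} | {J,K} | {V,X} | {P} | {Q} | {N}.
C and A lie in the same block of the stable partition, so they are equivalent — no string distinguishes them.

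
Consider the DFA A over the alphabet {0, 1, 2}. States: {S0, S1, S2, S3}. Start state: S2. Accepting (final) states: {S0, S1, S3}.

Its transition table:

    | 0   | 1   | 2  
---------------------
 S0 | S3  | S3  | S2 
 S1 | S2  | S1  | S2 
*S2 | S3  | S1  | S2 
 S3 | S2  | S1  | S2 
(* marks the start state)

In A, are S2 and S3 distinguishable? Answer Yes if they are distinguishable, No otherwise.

Yes

Reachable states from the start: {S1,S2,S3}. Unreachable: {S0} — drop them.
Initial partition by acceptance: {S1,S3} | {S2}.
The partition is now stable with 2 blocks: {S1,S3} | {S2}.
S2 and S3 end up in different blocks, so they are distinguishable. For instance, the string 'ε' is accepted from only S3.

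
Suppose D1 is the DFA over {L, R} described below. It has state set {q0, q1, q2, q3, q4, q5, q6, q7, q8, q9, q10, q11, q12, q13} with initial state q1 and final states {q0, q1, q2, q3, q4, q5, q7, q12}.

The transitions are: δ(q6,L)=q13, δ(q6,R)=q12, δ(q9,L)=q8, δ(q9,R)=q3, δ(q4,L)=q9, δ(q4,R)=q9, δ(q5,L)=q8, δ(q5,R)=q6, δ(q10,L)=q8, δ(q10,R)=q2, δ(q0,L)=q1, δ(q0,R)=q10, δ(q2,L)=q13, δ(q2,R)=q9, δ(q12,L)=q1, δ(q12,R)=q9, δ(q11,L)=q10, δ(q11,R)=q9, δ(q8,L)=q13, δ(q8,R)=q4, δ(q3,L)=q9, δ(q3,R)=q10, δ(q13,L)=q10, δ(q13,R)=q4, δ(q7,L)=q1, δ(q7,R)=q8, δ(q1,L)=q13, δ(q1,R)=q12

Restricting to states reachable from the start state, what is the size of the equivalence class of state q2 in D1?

Reachable states from the start: {q1,q2,q3,q4,q8,q9,q10,q12,q13}. Unreachable: {q0,q5,q6,q7,q11} — drop them.
Start with accepting vs non-accepting: {q1,q2,q3,q4,q12} | {q8,q9,q10,q13}.
Refine {q1,q2,q3,q4,q12} on symbol L: members go to different blocks, giving {q1,q2,q3,q4} and {q12}.
Split {q1,q2,q3,q4} by δ(·,R) → {q2,q3,q4} and {q1}.
No further refinement is possible. Final partition (4 blocks): {q2,q3,q4} | {q8,q9,q10,q13} | {q12} | {q1}.
The equivalence class containing q2 is {q2,q3,q4}, of size 3.

3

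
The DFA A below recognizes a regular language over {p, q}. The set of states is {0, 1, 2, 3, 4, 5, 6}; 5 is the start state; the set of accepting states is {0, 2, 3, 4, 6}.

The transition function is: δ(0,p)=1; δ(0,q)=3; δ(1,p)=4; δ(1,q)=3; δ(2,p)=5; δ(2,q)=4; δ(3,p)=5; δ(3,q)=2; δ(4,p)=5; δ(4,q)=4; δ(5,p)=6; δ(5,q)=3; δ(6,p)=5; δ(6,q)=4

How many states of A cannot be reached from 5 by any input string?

2

BFS from 5 reaches {2, 3, 4, 5, 6}; the 2 state(s) 0, 1 are never visited.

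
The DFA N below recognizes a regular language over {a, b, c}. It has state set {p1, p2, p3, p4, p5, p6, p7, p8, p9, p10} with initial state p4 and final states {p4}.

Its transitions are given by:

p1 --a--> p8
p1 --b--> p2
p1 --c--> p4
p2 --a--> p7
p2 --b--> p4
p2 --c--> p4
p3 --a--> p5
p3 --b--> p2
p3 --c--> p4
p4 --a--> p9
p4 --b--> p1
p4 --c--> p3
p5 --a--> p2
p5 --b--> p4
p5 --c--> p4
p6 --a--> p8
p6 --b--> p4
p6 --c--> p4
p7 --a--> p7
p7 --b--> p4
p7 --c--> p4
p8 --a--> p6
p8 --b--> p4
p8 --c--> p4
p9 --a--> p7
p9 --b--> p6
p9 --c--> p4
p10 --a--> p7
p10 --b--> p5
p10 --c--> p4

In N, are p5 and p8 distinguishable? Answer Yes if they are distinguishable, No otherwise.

No

First remove the unreachable states {p10}; 9 states remain.
Start with accepting vs non-accepting: {p4} | {p1,p2,p3,p5,p6,p7,p8,p9}.
Split {p1,p2,p3,p5,p6,p7,p8,p9} by δ(·,b) → {p2,p5,p6,p7,p8} and {p1,p3,p9}.
No further refinement is possible. Final partition (3 blocks): {p4} | {p2,p5,p6,p7,p8} | {p1,p3,p9}.
p5 and p8 lie in the same block of the stable partition, so they are equivalent — no string distinguishes them.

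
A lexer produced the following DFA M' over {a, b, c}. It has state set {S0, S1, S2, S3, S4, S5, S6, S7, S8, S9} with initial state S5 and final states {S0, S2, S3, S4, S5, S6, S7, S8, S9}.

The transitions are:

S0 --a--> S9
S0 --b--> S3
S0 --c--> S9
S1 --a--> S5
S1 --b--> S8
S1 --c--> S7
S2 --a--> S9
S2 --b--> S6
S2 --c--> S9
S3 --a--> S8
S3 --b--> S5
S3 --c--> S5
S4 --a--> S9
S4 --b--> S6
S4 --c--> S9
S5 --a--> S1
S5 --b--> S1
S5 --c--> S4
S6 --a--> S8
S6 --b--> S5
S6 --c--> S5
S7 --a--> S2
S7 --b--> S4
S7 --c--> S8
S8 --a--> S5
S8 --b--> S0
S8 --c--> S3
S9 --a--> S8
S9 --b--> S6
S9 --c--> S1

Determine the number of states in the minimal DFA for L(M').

7

Every state is reachable, so we keep all 10.
P0 = {S0,S2,S3,S4,S5,S6,S7,S8,S9} | {S1}.
On input a, block {S0,S2,S3,S4,S5,S6,S7,S8,S9} splits into {S0,S2,S3,S4,S6,S7,S8,S9} and {S5}.
On input a, block {S0,S2,S3,S4,S6,S7,S8,S9} splits into {S0,S2,S3,S4,S6,S7,S9} and {S8}.
Refine {S0,S2,S3,S4,S6,S7,S9} on symbol a: members go to different blocks, giving {S0,S2,S4,S7} and {S3,S6,S9}.
On input a, block {S0,S2,S4,S7} splits into {S0,S2,S4} and {S7}.
Split {S3,S6,S9} by δ(·,b) → {S3,S6} and {S9}.
No further refinement is possible. Final partition (7 blocks): {S0,S2,S4} | {S1} | {S5} | {S8} | {S3,S6} | {S7} | {S9}.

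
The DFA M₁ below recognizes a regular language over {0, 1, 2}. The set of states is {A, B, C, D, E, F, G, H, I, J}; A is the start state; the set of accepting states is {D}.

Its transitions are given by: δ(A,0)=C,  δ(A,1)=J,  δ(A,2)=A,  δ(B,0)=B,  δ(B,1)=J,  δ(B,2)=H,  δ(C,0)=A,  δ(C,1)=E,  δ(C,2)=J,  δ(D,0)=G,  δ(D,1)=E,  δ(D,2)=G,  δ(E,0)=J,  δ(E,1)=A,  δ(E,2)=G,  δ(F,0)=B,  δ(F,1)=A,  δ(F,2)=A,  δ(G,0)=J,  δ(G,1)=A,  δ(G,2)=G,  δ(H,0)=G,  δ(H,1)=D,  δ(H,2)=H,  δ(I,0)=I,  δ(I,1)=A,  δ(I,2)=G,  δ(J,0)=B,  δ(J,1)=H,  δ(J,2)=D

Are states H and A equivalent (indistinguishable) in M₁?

First remove the unreachable states {F,I}; 8 states remain.
Start with accepting vs non-accepting: {D} | {A,B,C,E,G,H,J}.
Split {A,B,C,E,G,H,J} by δ(·,1) → {A,B,C,E,G,J} and {H}.
Split {A,B,C,E,G,J} by δ(·,1) → {A,B,C,E,G} and {J}.
Refine {A,B,C,E,G} on symbol 0: members go to different blocks, giving {A,B,C} and {E,G}.
On input 1, block {A,B,C} splits into {A,B} and {C}.
Refine {A,B} on symbol 0: members go to different blocks, giving {A} and {B}.
The partition is now stable with 7 blocks: {D} | {A} | {H} | {J} | {E,G} | {C} | {B}.
H and A end up in different blocks, so they are distinguishable. For instance, the string '1' is accepted from only H.

No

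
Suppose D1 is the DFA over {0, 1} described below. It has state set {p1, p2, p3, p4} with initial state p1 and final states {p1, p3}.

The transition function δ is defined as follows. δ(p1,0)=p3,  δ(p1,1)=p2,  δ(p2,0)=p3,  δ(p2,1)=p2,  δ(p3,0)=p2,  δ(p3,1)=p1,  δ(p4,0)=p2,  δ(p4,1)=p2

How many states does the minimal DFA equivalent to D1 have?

3

Reachable states from the start: {p1,p2,p3}. Unreachable: {p4} — drop them.
Start with accepting vs non-accepting: {p1,p3} | {p2}.
Split {p1,p3} by δ(·,0) → {p1} and {p3}.
Stable partition: {p1} | {p2} | {p3} — 3 equivalence classes.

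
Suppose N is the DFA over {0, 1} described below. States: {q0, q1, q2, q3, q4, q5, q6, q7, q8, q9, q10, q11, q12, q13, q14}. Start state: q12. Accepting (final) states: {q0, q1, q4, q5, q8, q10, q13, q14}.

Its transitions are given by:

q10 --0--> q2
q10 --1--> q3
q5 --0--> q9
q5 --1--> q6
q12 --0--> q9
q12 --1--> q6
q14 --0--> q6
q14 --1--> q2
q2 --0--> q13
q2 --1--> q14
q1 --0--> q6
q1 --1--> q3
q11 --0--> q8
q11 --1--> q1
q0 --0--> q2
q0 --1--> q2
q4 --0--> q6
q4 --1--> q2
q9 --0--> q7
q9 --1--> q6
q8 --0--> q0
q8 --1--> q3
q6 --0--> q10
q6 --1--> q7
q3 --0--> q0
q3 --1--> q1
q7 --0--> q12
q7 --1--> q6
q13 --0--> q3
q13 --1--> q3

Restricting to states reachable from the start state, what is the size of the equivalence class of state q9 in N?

Reachable states from the start: {q0,q1,q2,q3,q6,q7,q9,q10,q12,q13,q14}. Unreachable: {q4,q5,q8,q11} — drop them.
Start with accepting vs non-accepting: {q0,q1,q10,q13,q14} | {q2,q3,q6,q7,q9,q12}.
Split {q2,q3,q6,q7,q9,q12} by δ(·,0) → {q2,q3,q6} and {q7,q9,q12}.
On input 1, block {q2,q3,q6} splits into {q2,q3} and {q6}.
Refine {q0,q1,q10,q13,q14} on symbol 0: members go to different blocks, giving {q0,q10,q13} and {q1,q14}.
No further refinement is possible. Final partition (5 blocks): {q0,q10,q13} | {q2,q3} | {q7,q9,q12} | {q6} | {q1,q14}.
State q9 belongs to the block {q7,q9,q12}, which has 3 states.

3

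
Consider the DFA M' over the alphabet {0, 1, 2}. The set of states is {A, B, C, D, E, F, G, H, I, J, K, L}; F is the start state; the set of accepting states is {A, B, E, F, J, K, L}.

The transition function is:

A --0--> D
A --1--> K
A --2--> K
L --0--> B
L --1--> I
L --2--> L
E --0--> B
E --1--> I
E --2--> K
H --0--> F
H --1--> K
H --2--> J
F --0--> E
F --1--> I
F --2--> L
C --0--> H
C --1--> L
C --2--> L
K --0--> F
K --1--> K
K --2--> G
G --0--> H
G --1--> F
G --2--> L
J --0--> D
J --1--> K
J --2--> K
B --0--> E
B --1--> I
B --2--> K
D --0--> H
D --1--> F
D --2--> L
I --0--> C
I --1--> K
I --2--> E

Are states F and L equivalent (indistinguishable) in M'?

States {A} cannot be reached from the start state, so discard them.
P0 = {B,E,F,J,K,L} | {C,D,G,H,I}.
Split {B,E,F,J,K,L} by δ(·,0) → {B,E,F,K,L} and {J}.
Split {B,E,F,K,L} by δ(·,1) → {B,E,F,L} and {K}.
On input 2, block {B,E,F,L} splits into {B,E} and {F,L}.
On input 0, block {C,D,G,H,I} splits into {C,D,G,I} and {H}.
Refine {C,D,G,I} on symbol 0: members go to different blocks, giving {C,D,G} and {I}.
No further refinement is possible. Final partition (7 blocks): {B,E} | {C,D,G} | {J} | {K} | {F,L} | {H} | {I}.
F and L lie in the same block of the stable partition, so they are equivalent — no string distinguishes them.

Yes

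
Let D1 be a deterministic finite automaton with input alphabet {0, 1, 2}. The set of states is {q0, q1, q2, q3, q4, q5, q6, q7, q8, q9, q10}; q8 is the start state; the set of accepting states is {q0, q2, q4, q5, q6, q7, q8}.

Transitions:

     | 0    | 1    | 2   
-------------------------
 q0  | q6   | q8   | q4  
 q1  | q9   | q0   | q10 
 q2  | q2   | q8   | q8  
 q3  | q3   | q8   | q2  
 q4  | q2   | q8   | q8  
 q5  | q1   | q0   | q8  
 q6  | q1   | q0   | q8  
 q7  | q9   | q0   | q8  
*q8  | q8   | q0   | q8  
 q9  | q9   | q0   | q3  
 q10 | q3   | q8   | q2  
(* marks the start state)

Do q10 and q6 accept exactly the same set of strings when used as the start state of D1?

No

States {q5,q7} cannot be reached from the start state, so discard them.
Initial partition by acceptance: {q0,q2,q4,q6,q8} | {q1,q3,q9,q10}.
Refine {q0,q2,q4,q6,q8} on symbol 0: members go to different blocks, giving {q0,q2,q4,q8} and {q6}.
Split {q0,q2,q4,q8} by δ(·,0) → {q2,q4,q8} and {q0}.
On input 1, block {q2,q4,q8} splits into {q2,q4} and {q8}.
On input 1, block {q1,q3,q9,q10} splits into {q1,q9} and {q3,q10}.
Stable partition: {q2,q4} | {q1,q9} | {q6} | {q0} | {q8} | {q3,q10} — 6 equivalence classes.
q10 and q6 end up in different blocks, so they are distinguishable. For instance, the string 'ε' is accepted from only q6.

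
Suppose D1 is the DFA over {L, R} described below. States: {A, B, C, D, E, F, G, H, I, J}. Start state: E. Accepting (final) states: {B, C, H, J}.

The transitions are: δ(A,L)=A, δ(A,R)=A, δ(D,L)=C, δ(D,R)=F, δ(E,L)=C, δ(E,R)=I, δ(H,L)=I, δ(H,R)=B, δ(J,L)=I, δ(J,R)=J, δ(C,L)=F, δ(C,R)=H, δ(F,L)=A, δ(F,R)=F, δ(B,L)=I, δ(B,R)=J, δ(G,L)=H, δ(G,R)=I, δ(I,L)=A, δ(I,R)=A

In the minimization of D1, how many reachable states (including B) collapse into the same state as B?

4

First remove the unreachable states {D,G}; 8 states remain.
Start with accepting vs non-accepting: {B,C,H,J} | {A,E,F,I}.
On input L, block {A,E,F,I} splits into {A,F,I} and {E}.
The partition is now stable with 3 blocks: {B,C,H,J} | {A,F,I} | {E}.
State B belongs to the block {B,C,H,J}, which has 4 states.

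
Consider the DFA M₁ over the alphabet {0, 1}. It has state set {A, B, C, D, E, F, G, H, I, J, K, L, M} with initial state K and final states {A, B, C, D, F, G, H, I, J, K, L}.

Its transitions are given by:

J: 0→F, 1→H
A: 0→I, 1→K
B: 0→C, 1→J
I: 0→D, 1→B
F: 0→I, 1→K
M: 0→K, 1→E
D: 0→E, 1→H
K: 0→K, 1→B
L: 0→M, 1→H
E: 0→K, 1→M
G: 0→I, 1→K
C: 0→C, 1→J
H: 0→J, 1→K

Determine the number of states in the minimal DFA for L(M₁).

8

Reachable states from the start: {B,C,D,E,F,H,I,J,K,M}. Unreachable: {A,G,L} — drop them.
P0 = {B,C,D,F,H,I,J,K} | {E,M}.
Refine {B,C,D,F,H,I,J,K} on symbol 0: members go to different blocks, giving {B,C,F,H,I,J,K} and {D}.
On input 0, block {B,C,F,H,I,J,K} splits into {B,C,F,H,J,K} and {I}.
Split {B,C,F,H,J,K} by δ(·,0) → {B,C,H,J,K} and {F}.
Split {B,C,H,J,K} by δ(·,0) → {B,C,H,K} and {J}.
Refine {B,C,H,K} on symbol 0: members go to different blocks, giving {B,C,K} and {H}.
Refine {B,C,K} on symbol 1: members go to different blocks, giving {B,C} and {K}.
No further refinement is possible. Final partition (8 blocks): {B,C} | {E,M} | {D} | {I} | {F} | {J} | {H} | {K}.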